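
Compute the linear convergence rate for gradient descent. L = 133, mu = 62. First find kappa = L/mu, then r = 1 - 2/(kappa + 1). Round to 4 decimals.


Step 1: Compute the condition number.
kappa = L/mu = 133/62 = 2.1452
Step 2: Compute the convergence rate.
r = 1 - 2/(kappa + 1) = 1 - 2*mu/(L + mu) = (L - mu)/(L + mu) = 71/195 = 0.3641


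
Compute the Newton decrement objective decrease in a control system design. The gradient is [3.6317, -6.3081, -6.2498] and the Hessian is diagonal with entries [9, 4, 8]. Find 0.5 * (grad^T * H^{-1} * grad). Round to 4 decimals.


Step 1: H is diagonal, so H^(-1) * g = [0.4035, -1.577, -0.7812].
Step 2: g^T H^(-1) g = sum_i g_i^2 / H_ii
  = (3.6317)^2/9 + (-6.3081)^2/4 + (-6.2498)^2/8
  = 1.4655 + 9.948 + 4.8825 = 16.296
Step 3: Objective decrease = 0.5 * g^T H^(-1) g = 8.148


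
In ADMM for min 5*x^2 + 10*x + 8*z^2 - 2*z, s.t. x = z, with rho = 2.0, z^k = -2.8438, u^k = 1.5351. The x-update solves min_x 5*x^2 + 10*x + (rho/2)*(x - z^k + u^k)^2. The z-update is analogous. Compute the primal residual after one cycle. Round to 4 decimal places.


ADMM iteration with rho = 2.0, z^k = -2.8438, u^k = 1.5351
Step 1: x-update.
Minimize 5*x^2 + 10*x + (2.0/2)*(x + 2.8438 + 1.5351)^2
FOC: (2*5 + 2.0)*x = -10 + 2.0*(-2.8438 - 1.5351)
x^{k+1} = -1.5632
Step 2: z-update.
Minimize 8*z^2 - 2*z + (2.0/2)*(-1.5632 - z + 1.5351)^2
FOC: (2*8 + 2.0)*z = 2 + 2.0*(-1.5632 + 1.5351)
z^{k+1} = 0.108
Step 3: u-update.
u^{k+1} = 1.5351 - 1.5632 - 0.108 = -0.136
Step 4: Primal residual = |-1.5632 - 0.108| = 1.6711


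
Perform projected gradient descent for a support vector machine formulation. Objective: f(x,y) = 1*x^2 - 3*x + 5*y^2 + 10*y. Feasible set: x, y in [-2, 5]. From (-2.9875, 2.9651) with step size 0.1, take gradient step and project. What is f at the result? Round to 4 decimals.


Step 1: Compute gradient at (-2.9875, 2.9651).
grad_x = 2*1*-2.9875 - 3 = -8.975
grad_y = 2*5*2.9651 + 10 = 39.651
Step 2: Gradient step.
x_raw = -2.9875 - 0.1*-8.975 = -2.09
y_raw = 2.9651 - 0.1*39.651 = -1.0
Step 3: Project onto [-2, 5].
x_proj = clip(-2.09) = -2.0
y_proj = clip(-1.0) = -1.0
Step 4: Evaluate f.
f(-2.0, -1.0) = 5.0


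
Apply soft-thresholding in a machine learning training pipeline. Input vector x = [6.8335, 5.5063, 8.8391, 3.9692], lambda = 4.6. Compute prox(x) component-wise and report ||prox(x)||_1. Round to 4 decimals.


Soft-thresholding with lambda = 4.6:
prox(6.8335) = sign(6.8335)*max(|6.8335| - 4.6, 0) = 2.2335
prox(5.5063) = sign(5.5063)*max(|5.5063| - 4.6, 0) = 0.9063
prox(8.8391) = sign(8.8391)*max(|8.8391| - 4.6, 0) = 4.2391
prox(3.9692) = sign(3.9692)*max(|3.9692| - 4.6, 0) = 0.0
prox(x) = [2.2335, 0.9063, 4.2391, 0.0]
||prox(x)||_1 = 2.2335 + 0.9063 + 4.2391 + 0.0 = 7.3789


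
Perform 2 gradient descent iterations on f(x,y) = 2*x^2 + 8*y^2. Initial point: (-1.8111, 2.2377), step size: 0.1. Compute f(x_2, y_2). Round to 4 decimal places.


Gradient descent on f(x,y) = 2*x^2 + 8*y^2.
Starting point: (-1.8111, 2.2377), alpha = 0.1
Step 1: grad_x = 2*2*-1.8111 = -7.2444, grad_y = 2*8*2.2377 = 35.8032
  x_1 = -1.8111 - 0.1*-7.2444 = -1.0867
  y_1 = 2.2377 - 0.1*35.8032 = -1.3426
Step 2: grad_x = 2*2*-1.0867 = -4.3466, grad_y = 2*8*-1.3426 = -21.4819
  x_2 = -1.0867 - 0.1*-4.3466 = -0.652
  y_2 = -1.3426 - 0.1*-21.4819 = 0.8056
f(-0.652, 0.8056) = 2*(-0.652)^2 + 8*0.8056^2 = 6.0418


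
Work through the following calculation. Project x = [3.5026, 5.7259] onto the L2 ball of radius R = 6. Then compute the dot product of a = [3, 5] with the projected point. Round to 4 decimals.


Step 1: Compute ||x|| (intermediates to 6 decimals).
||x|| = sqrt(3.5026^2 + 5.7259^2) = 6.712238
Step 2: Project.
Since ||x|| > R, scale = R/||x|| = 6/6.712238 = 0.89389, proj(x) = scale * x
proj(x) = [3.130939, 5.118325]
Step 3: Dot product.
a^T * proj(x) = 3*3.130939 + 5*5.118325 = 34.9844


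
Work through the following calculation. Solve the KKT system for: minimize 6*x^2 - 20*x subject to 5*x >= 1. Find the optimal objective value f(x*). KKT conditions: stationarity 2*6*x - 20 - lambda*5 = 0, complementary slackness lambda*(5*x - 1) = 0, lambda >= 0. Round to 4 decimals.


Step 1: Try lambda = 0 (constraint inactive).
Stationarity: 2*6*x - 20 = 0
x* = 20/(2*6) = 5/3 = 1.6667 (rounded; the exact value 5/3 is used below)
Check constraint: 5*1.6667 = 8.3335 >= 1 -- satisfied.
Step 2: Compute optimal value.
f(x*) = 6*(5/3)^2 - 20*(5/3) = -16.6667


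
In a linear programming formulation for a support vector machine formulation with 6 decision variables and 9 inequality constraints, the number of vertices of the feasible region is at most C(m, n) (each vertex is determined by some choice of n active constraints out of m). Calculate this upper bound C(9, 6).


Each vertex corresponds to some choice of n active constraints out of m, so the number of vertices is at most C(m, n) = m! / (n!(m-n)!).
m = 9, n = 6
Numerator: 9 * 8 * 7 * 6 * 5 * 4
Denominator: 6! = 720
C(9, 6) = 84


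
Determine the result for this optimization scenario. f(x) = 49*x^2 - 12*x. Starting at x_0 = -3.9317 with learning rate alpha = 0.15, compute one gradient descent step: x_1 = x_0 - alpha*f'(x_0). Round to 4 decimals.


We compute the gradient at x_0 and apply the update.
f'(x) = 98*x - 12
f'(-3.9317) = 98*-3.9317 - 12 = -397.3066
x_1 = -3.9317 - 0.15*-397.3066 = 55.6643


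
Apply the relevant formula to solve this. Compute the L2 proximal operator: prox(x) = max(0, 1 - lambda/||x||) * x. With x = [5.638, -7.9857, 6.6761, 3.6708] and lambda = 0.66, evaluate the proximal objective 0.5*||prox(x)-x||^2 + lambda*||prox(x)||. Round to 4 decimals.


Step 1: Compute ||x||.
||x|| = 12.3937
Step 2: Compute scaling factor.
scale = max(0, 1 - 0.66/12.3937) = 0.9467
Step 3: prox(x) = [5.3378, -7.5604, 6.3206, 3.4753]
||prox(x)|| = 11.7337
Step 4: Proximal objective.
0.5*||prox-x||^2 = 0.2178
lambda*||prox|| = 7.7442
Total = 7.962


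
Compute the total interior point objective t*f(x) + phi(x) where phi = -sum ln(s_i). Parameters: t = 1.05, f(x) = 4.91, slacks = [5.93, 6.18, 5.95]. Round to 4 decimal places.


Step 1: Compute log-barrier.
ln values: [1.78, 1.8213, 1.7834]
phi = -(1.78 + 1.8213 + 1.7834) = -5.3847
Step 2: Compute augmented objective.
t*f(x) = 1.05*4.91 = 5.1555
Total = 5.1555 - 5.3847 = -0.2292


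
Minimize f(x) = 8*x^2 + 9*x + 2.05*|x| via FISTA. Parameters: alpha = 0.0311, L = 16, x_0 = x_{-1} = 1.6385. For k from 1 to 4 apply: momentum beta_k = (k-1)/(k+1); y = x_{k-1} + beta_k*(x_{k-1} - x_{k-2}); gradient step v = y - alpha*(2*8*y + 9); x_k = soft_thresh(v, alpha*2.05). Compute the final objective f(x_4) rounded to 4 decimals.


FISTA on f(x) = 8*x^2 + 9*x + 2.05*|x|
L = 16, alpha = 0.0311
Iteration 1: beta = 0.0, y = 1.6385 + 0.0*(1.6385 - 1.6385) = 1.6385
  grad(y) = 35.216, v = y - alpha*grad = 0.5433
  prox(v) = soft_thresh(0.5433, 0.0638) = 0.4795
Iteration 2: beta = 0.3333, y = 0.4795 + 0.3333*(0.4795 - 1.6385) = 0.0932
  grad(y) = 10.4913, v = y - alpha*grad = -0.2331
  prox(v) = soft_thresh(-0.2331, 0.0638) = -0.1693
Iteration 3: beta = 0.5, y = -0.1693 + 0.5*(-0.1693 - 0.4795) = -0.4937
  grad(y) = 1.1001, v = y - alpha*grad = -0.528
  prox(v) = soft_thresh(-0.528, 0.0638) = -0.4642
Iteration 4: beta = 0.6, y = -0.4642 + 0.6*(-0.4642 + 0.1693) = -0.6411
  grad(y) = -1.2581, v = y - alpha*grad = -0.602
  prox(v) = soft_thresh(-0.602, 0.0638) = -0.5382
f(x_4) = 8*(-0.5382)^2 + 9*(-0.5382) + 2.05*|-0.5382| = -1.4231


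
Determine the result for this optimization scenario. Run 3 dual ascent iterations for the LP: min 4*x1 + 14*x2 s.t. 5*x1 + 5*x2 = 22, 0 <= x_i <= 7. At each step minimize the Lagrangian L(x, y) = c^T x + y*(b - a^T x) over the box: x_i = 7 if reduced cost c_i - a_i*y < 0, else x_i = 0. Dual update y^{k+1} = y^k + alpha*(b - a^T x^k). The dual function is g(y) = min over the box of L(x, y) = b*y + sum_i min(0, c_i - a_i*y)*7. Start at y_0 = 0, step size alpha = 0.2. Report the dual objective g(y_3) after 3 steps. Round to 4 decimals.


Dual ascent for LP: min 4*x1 + 14*x2, 5*x1 + 5*x2 = 22, 0 <= x_i <= 7
Step 1: y^k = 0.0, reduced costs: (4.0, 14.0)
  x^k = (0.0, 0.0), subgradient = b - a^T x = 22.0
  y^{k+1} = 0.0 + 0.2*22.0 = 4.4
Step 2: y^k = 4.4, reduced costs: (-18.0, -8.0)
  x^k = (7.0, 7.0), subgradient = b - a^T x = -48.0
  y^{k+1} = 4.4 + 0.2*-48.0 = -5.2
Step 3: y^k = -5.2, reduced costs: (30.0, 40.0)
  x^k = (0.0, 0.0), subgradient = b - a^T x = 22.0
  y^{k+1} = -5.2 + 0.2*22.0 = -0.8
Dual objective at y_3 = -0.8: reduced costs (8.0, 18.0), box minimizer x = (0.0, 0.0)
g(y_3) = b*y + (c1 - a1*y)*x1 + (c2 - a2*y)*x2 = 22*(-0.8) + 8.0*0.0 + 18.0*0.0 = -17.6 + 0.0 + 0.0 = -17.6


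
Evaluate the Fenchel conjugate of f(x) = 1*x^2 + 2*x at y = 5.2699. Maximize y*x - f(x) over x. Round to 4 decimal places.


f*(y) = sup_x {y*x - a*x^2 - b*x} = sup_x {(y-b)*x - a*x^2}
FOC: (y - b) - 2a*x = 0 => x* = (y - b)/(2a)
x* = (5.2699 - 2)/(2*1) = 1.635
f*(5.2699) = (y-b)^2/(4a) = (5.2699 - 2)^2/(4*1)
= 10.6922/4 = 2.6731


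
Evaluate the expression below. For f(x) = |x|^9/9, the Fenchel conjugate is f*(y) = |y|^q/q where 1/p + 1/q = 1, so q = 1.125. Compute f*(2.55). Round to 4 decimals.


The conjugate exponent q satisfies 1/p + 1/q = 1.
p = 9, so q = 9/(9 - 1) = 1.125
|y|^q = 2.55^1.125 = 2.8665
f*(2.55) = 2.8665 / 1.125 = 2.548


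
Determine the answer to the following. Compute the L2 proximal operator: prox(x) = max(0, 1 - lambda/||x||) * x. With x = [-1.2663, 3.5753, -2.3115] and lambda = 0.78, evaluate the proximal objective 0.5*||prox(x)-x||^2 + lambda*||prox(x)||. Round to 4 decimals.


Step 1: Compute ||x||.
||x|| = 4.4418
Step 2: Compute scaling factor.
scale = max(0, 1 - 0.78/4.4418) = 0.8244
Step 3: prox(x) = [-1.0439, 2.9475, -1.9056]
||prox(x)|| = 3.6618
Step 4: Proximal objective.
0.5*||prox-x||^2 = 0.3042
lambda*||prox|| = 2.8562
Total = 3.1604


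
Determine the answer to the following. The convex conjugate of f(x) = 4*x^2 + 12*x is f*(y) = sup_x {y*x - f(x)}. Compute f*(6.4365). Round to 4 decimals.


f*(y) = sup_x {y*x - a*x^2 - b*x} = sup_x {(y-b)*x - a*x^2}
FOC: (y - b) - 2a*x = 0 => x* = (y - b)/(2a)
x* = (6.4365 - 12)/(2*4) = -0.6954
f*(6.4365) = (y-b)^2/(4a) = (6.4365 - 12)^2/(4*4)
= 30.9525/16 = 1.9345


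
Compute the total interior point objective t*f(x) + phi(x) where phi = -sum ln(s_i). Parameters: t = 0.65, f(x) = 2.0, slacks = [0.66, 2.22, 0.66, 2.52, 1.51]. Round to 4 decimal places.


Step 1: Compute log-barrier.
ln values: [-0.4155, 0.7975, -0.4155, 0.9243, 0.4121]
phi = -(-0.4155 + 0.7975 - 0.4155 + 0.9243 + 0.4121) = -1.3028
Step 2: Compute augmented objective.
t*f(x) = 0.65*2.0 = 1.3
Total = 1.3 - 1.3028 = -0.0028


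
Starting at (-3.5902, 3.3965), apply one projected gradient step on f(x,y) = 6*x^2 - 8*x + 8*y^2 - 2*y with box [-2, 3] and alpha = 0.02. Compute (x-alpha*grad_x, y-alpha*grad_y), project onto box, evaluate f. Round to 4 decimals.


Step 1: Compute gradient at (-3.5902, 3.3965).
grad_x = 2*6*-3.5902 - 8 = -51.0824
grad_y = 2*8*3.3965 - 2 = 52.344
Step 2: Gradient step.
x_raw = -3.5902 - 0.02*-51.0824 = -2.5686
y_raw = 3.3965 - 0.02*52.344 = 2.3496
Step 3: Project onto [-2, 3].
x_proj = clip(-2.5686) = -2.0
y_proj = clip(2.3496) = 2.3496
Step 4: Evaluate f.
f(-2.0, 2.3496) = 79.4665


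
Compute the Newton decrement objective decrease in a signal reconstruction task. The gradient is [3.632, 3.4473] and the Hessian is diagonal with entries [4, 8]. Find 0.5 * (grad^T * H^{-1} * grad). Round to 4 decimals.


Step 1: H is diagonal, so H^(-1) * g = [0.908, 0.4309].
Step 2: g^T H^(-1) g = sum_i g_i^2 / H_ii
  = (3.632)^2/4 + (3.4473)^2/8
  = 3.2979 + 1.4855 = 4.7833
Step 3: Objective decrease = 0.5 * g^T H^(-1) g = 2.3917


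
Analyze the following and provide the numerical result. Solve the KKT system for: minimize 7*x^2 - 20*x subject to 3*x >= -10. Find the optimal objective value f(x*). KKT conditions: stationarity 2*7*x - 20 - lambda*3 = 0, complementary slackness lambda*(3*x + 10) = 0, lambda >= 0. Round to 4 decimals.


Step 1: Try lambda = 0 (constraint inactive).
Stationarity: 2*7*x - 20 = 0
x* = 20/(2*7) = 10/7 = 1.4286 (rounded; the exact value 10/7 is used below)
Check constraint: 3*1.4286 = 4.2858 >= -10 -- satisfied.
Step 2: Compute optimal value.
f(x*) = 7*(10/7)^2 - 20*(10/7) = -14.2857


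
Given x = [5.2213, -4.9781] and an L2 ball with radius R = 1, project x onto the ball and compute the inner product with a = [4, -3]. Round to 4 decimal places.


Step 1: Compute ||x|| (intermediates to 6 decimals).
||x|| = sqrt(5.2213^2 + (-4.9781)^2) = 7.214115
Step 2: Project.
Since ||x|| > R, scale = R/||x|| = 1/7.214115 = 0.138617, proj(x) = scale * x
proj(x) = [0.723761, -0.690049]
Step 3: Dot product.
a^T * proj(x) = 4*0.723761 - 3*(-0.690049) = 4.9652


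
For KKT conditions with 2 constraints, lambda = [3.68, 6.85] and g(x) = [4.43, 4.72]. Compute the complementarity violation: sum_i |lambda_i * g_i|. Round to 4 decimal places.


KKT complementary slackness check:
lambda_1 * g_1 = 3.68 * 4.43 = 16.3024
lambda_2 * g_2 = 6.85 * 4.72 = 32.332
Total violation = 16.3024 + 32.332 = 48.6344


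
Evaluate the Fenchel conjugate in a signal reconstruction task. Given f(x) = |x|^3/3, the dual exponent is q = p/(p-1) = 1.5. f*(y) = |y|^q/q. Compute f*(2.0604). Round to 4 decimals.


The conjugate exponent q satisfies 1/p + 1/q = 1.
p = 3, so q = 3/(3 - 1) = 1.5
|y|^q = 2.0604^1.5 = 2.9575
f*(2.0604) = 2.9575 / 1.5 = 1.9717


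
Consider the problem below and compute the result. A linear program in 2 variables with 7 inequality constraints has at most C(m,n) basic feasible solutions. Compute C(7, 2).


Each vertex corresponds to some choice of n active constraints out of m, so the number of vertices is at most C(m, n) = m! / (n!(m-n)!).
m = 7, n = 2
Numerator: 7 * 6
Denominator: 2! = 2
C(7, 2) = 21


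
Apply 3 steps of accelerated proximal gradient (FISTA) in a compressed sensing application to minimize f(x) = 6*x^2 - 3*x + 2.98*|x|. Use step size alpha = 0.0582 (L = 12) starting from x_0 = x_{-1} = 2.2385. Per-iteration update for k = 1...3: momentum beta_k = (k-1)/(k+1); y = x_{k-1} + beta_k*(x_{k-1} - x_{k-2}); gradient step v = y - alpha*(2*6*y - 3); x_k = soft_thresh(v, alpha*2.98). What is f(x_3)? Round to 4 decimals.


FISTA on f(x) = 6*x^2 - 3*x + 2.98*|x|
L = 12, alpha = 0.0582
Iteration 1: beta = 0.0, y = 2.2385 + 0.0*(2.2385 - 2.2385) = 2.2385
  grad(y) = 23.862, v = y - alpha*grad = 0.8497
  prox(v) = soft_thresh(0.8497, 0.1734) = 0.6763
Iteration 2: beta = 0.3333, y = 0.6763 + 0.3333*(0.6763 - 2.2385) = 0.1556
  grad(y) = -1.1333, v = y - alpha*grad = 0.2215
  prox(v) = soft_thresh(0.2215, 0.1734) = 0.0481
Iteration 3: beta = 0.5, y = 0.0481 + 0.5*(0.0481 - 0.6763) = -0.266
  grad(y) = -6.1923, v = y - alpha*grad = 0.0944
  prox(v) = soft_thresh(0.0944, 0.1734) = 0.0
f(x_3) = 6*0.0^2 - 3*0.0 + 2.98*|0.0| = 0.0


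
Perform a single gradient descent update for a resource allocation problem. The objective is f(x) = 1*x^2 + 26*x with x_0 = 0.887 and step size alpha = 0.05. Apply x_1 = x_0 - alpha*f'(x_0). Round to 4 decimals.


We compute the gradient at x_0 and apply the update.
f'(x) = 2*x + 26
f'(0.887) = 2*0.887 + 26 = 27.774
x_1 = 0.887 - 0.05*27.774 = -0.5017


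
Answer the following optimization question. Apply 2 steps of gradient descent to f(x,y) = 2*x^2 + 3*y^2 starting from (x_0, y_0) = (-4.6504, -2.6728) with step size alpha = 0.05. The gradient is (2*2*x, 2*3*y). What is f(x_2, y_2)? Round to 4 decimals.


Gradient descent on f(x,y) = 2*x^2 + 3*y^2.
Starting point: (-4.6504, -2.6728), alpha = 0.05
Step 1: grad_x = 2*2*-4.6504 = -18.6016, grad_y = 2*3*-2.6728 = -16.0368
  x_1 = -4.6504 - 0.05*-18.6016 = -3.7203
  y_1 = -2.6728 - 0.05*-16.0368 = -1.871
Step 2: grad_x = 2*2*-3.7203 = -14.8813, grad_y = 2*3*-1.871 = -11.2258
  x_2 = -3.7203 - 0.05*-14.8813 = -2.9763
  y_2 = -1.871 - 0.05*-11.2258 = -1.3097
f(-2.9763, -1.3097) = 2*(-2.9763)^2 + 3*(-1.3097)^2 = 22.8619


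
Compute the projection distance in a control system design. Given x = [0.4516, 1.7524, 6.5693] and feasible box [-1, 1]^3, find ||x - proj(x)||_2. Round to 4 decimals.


Project each component onto [-1, 1].
clip(0.4516) = 0.4516, clip(1.7524) = 1.0, clip(6.5693) = 1.0
Projection = [0.4516, 1.0, 1.0]
Squared diffs: [0.0, 0.5661, 31.0171]
Distance = sqrt(31.5832) = 5.6199


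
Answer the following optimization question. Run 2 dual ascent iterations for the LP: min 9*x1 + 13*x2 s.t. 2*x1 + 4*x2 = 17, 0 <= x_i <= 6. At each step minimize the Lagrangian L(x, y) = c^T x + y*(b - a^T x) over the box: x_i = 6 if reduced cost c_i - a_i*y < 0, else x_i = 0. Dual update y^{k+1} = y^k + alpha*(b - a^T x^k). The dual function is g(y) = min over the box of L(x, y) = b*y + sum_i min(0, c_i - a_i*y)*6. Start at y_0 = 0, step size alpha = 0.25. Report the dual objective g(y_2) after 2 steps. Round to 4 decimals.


Dual ascent for LP: min 9*x1 + 13*x2, 2*x1 + 4*x2 = 17, 0 <= x_i <= 6
Step 1: y^k = 0.0, reduced costs: (9.0, 13.0)
  x^k = (0.0, 0.0), subgradient = b - a^T x = 17.0
  y^{k+1} = 0.0 + 0.25*17.0 = 4.25
Step 2: y^k = 4.25, reduced costs: (0.5, -4.0)
  x^k = (0.0, 6.0), subgradient = b - a^T x = -7.0
  y^{k+1} = 4.25 + 0.25*-7.0 = 2.5
Dual objective at y_2 = 2.5: reduced costs (4.0, 3.0), box minimizer x = (0.0, 0.0)
g(y_2) = b*y + (c1 - a1*y)*x1 + (c2 - a2*y)*x2 = 17*2.5 + 4.0*0.0 + 3.0*0.0 = 42.5 + 0.0 + 0.0 = 42.5


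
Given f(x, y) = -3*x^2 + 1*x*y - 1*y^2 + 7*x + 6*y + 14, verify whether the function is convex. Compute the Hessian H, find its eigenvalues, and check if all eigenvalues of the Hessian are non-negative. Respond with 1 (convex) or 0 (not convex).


The Hessian of f(x,y) = -3*x^2 + 1*x*y - 1*y^2 + 7*x + 6*y + 14 is:
H = [[-6, 1], [1, -2]]
Trace = -6 - 2 = -8
Determinant = -6*-2 - (1)^2 = 11
Discriminant = (-8)^2 - 4*11 = 20.0
Eigenvalues: lambda_1 = -6.2361, lambda_2 = -1.7639
The function is not convex.

0


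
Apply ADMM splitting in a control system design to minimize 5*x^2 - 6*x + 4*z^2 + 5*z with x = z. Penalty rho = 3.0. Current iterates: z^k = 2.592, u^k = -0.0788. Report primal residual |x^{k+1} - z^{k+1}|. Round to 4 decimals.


ADMM iteration with rho = 3.0, z^k = 2.592, u^k = -0.0788
Step 1: x-update.
Minimize 5*x^2 - 6*x + (3.0/2)*(x - 2.592 - 0.0788)^2
FOC: (2*5 + 3.0)*x = 6 + 3.0*(2.592 + 0.0788)
x^{k+1} = 1.0779
Step 2: z-update.
Minimize 4*z^2 + 5*z + (3.0/2)*(1.0779 - z - 0.0788)^2
FOC: (2*4 + 3.0)*z = -5 + 3.0*(1.0779 - 0.0788)
z^{k+1} = -0.1821
Step 3: u-update.
u^{k+1} = -0.0788 + 1.0779 + 0.1821 = 1.1811
Step 4: Primal residual = |1.0779 + 0.1821| = 1.2599


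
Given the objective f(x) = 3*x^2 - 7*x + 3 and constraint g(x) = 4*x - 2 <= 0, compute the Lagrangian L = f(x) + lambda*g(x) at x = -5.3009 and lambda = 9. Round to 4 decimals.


Step 1: Evaluate f(x).
f(-5.3009) = 3*(-5.3009)^2 - 7*(-5.3009) + 3 = 124.4049
Step 2: Evaluate g(x).
g(-5.3009) = 4*-5.3009 - 2 = -23.2036
Step 3: Compute Lagrangian.
L = 124.4049 + 9*-23.2036 = -84.4275


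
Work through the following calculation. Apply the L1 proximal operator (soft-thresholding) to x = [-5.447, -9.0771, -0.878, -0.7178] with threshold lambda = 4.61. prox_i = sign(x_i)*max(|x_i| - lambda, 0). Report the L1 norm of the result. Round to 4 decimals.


Soft-thresholding with lambda = 4.61:
prox(-5.447) = sign(-5.447)*max(|-5.447| - 4.61, 0) = -0.837
prox(-9.0771) = sign(-9.0771)*max(|-9.0771| - 4.61, 0) = -4.4671
prox(-0.878) = sign(-0.878)*max(|-0.878| - 4.61, 0) = 0.0
prox(-0.7178) = sign(-0.7178)*max(|-0.7178| - 4.61, 0) = 0.0
prox(x) = [-0.837, -4.4671, 0.0, 0.0]
||prox(x)||_1 = 0.837 + 4.4671 + 0.0 + 0.0 = 5.3041


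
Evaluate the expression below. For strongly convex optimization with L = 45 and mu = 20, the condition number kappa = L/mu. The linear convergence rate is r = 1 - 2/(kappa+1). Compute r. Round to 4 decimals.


Step 1: Compute the condition number.
kappa = L/mu = 45/20 = 2.25
Step 2: Compute the convergence rate.
r = 1 - 2/(kappa + 1) = 1 - 2*mu/(L + mu) = (L - mu)/(L + mu) = 25/65 = 0.3846


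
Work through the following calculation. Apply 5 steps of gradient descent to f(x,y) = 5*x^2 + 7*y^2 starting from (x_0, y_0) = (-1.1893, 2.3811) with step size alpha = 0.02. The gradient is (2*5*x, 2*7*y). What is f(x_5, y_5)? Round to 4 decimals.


Gradient descent on f(x,y) = 5*x^2 + 7*y^2.
Starting point: (-1.1893, 2.3811), alpha = 0.02
Step 1: grad_x = 2*5*-1.1893 = -11.893, grad_y = 2*7*2.3811 = 33.3354
  x_1 = -1.1893 - 0.02*-11.893 = -0.9514
  y_1 = 2.3811 - 0.02*33.3354 = 1.7144
Step 2: grad_x = 2*5*-0.9514 = -9.5144, grad_y = 2*7*1.7144 = 24.0015
  x_2 = -0.9514 - 0.02*-9.5144 = -0.7612
  y_2 = 1.7144 - 0.02*24.0015 = 1.2344
Step 3: grad_x = 2*5*-0.7612 = -7.6115, grad_y = 2*7*1.2344 = 17.2811
  x_3 = -0.7612 - 0.02*-7.6115 = -0.6089
  y_3 = 1.2344 - 0.02*17.2811 = 0.8887
Step 4: grad_x = 2*5*-0.6089 = -6.0892, grad_y = 2*7*0.8887 = 12.4424
  x_4 = -0.6089 - 0.02*-6.0892 = -0.4871
  y_4 = 0.8887 - 0.02*12.4424 = 0.6399
Step 5: grad_x = 2*5*-0.4871 = -4.8714, grad_y = 2*7*0.6399 = 8.9585
  x_5 = -0.4871 - 0.02*-4.8714 = -0.3897
  y_5 = 0.6399 - 0.02*8.9585 = 0.4607
f(-0.3897, 0.4607) = 5*(-0.3897)^2 + 7*0.4607^2 = 2.2452


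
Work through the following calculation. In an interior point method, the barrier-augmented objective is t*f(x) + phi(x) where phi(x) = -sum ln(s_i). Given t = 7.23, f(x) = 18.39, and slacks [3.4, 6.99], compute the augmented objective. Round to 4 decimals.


Step 1: Compute log-barrier.
ln values: [1.2238, 1.9445]
phi = -(1.2238 + 1.9445) = -3.1683
Step 2: Compute augmented objective.
t*f(x) = 7.23*18.39 = 132.9597
Total = 132.9597 - 3.1683 = 129.7914


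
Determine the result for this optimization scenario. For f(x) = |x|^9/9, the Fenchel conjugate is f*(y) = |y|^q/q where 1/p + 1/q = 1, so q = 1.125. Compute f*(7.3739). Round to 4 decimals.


The conjugate exponent q satisfies 1/p + 1/q = 1.
p = 9, so q = 9/(9 - 1) = 1.125
|y|^q = 7.3739^1.125 = 9.4658
f*(7.3739) = 9.4658 / 1.125 = 8.4141


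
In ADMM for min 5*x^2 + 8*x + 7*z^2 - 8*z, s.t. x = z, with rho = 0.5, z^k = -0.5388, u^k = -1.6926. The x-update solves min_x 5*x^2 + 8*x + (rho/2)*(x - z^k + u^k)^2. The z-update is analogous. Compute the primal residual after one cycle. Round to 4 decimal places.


ADMM iteration with rho = 0.5, z^k = -0.5388, u^k = -1.6926
Step 1: x-update.
Minimize 5*x^2 + 8*x + (0.5/2)*(x + 0.5388 - 1.6926)^2
FOC: (2*5 + 0.5)*x = -8 + 0.5*(-0.5388 + 1.6926)
x^{k+1} = -0.707
Step 2: z-update.
Minimize 7*z^2 - 8*z + (0.5/2)*(-0.707 - z - 1.6926)^2
FOC: (2*7 + 0.5)*z = 8 + 0.5*(-0.707 - 1.6926)
z^{k+1} = 0.469
Step 3: u-update.
u^{k+1} = -1.6926 - 0.707 - 0.469 = -2.8685
Step 4: Primal residual = |-0.707 - 0.469| = 1.1759


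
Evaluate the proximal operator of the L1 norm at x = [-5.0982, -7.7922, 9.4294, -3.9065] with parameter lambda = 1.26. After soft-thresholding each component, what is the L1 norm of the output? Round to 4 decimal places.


Soft-thresholding with lambda = 1.26:
prox(-5.0982) = sign(-5.0982)*max(|-5.0982| - 1.26, 0) = -3.8382
prox(-7.7922) = sign(-7.7922)*max(|-7.7922| - 1.26, 0) = -6.5322
prox(9.4294) = sign(9.4294)*max(|9.4294| - 1.26, 0) = 8.1694
prox(-3.9065) = sign(-3.9065)*max(|-3.9065| - 1.26, 0) = -2.6465
prox(x) = [-3.8382, -6.5322, 8.1694, -2.6465]
||prox(x)||_1 = 3.8382 + 6.5322 + 8.1694 + 2.6465 = 21.1863


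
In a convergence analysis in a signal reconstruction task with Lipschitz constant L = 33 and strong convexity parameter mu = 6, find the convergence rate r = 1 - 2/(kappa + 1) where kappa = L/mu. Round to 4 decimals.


Step 1: Compute the condition number.
kappa = L/mu = 33/6 = 5.5
Step 2: Compute the convergence rate.
r = 1 - 2/(kappa + 1) = 1 - 2*mu/(L + mu) = (L - mu)/(L + mu) = 27/39 = 0.6923


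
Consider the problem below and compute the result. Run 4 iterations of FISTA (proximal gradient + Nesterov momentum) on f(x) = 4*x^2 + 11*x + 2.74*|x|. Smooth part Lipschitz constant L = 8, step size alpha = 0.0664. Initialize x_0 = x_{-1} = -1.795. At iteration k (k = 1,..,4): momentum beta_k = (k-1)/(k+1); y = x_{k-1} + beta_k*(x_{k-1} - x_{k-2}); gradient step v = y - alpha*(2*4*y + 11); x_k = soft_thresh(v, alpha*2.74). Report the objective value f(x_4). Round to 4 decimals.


FISTA on f(x) = 4*x^2 + 11*x + 2.74*|x|
L = 8, alpha = 0.0664
Iteration 1: beta = 0.0, y = -1.795 + 0.0*(-1.795 + 1.795) = -1.795
  grad(y) = -3.36, v = y - alpha*grad = -1.5719
  prox(v) = soft_thresh(-1.5719, 0.1819) = -1.39
Iteration 2: beta = 0.3333, y = -1.39 + 0.3333*(-1.39 + 1.795) = -1.2549
  grad(y) = 0.9604, v = y - alpha*grad = -1.3187
  prox(v) = soft_thresh(-1.3187, 0.1819) = -1.1368
Iteration 3: beta = 0.5, y = -1.1368 + 0.5*(-1.1368 + 1.39) = -1.0102
  grad(y) = 2.9184, v = y - alpha*grad = -1.204
  prox(v) = soft_thresh(-1.204, 0.1819) = -1.022
Iteration 4: beta = 0.6, y = -1.022 + 0.6*(-1.022 + 1.1368) = -0.9532
  grad(y) = 3.3744, v = y - alpha*grad = -1.1773
  prox(v) = soft_thresh(-1.1773, 0.1819) = -0.9953
f(x_4) = 4*(-0.9953)^2 + 11*(-0.9953) + 2.74*|-0.9953| = -4.2587


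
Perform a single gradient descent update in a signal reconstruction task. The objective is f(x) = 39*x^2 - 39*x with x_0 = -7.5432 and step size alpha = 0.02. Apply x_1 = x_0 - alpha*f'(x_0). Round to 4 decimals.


We compute the gradient at x_0 and apply the update.
f'(x) = 78*x - 39
f'(-7.5432) = 78*-7.5432 - 39 = -627.3696
x_1 = -7.5432 - 0.02*-627.3696 = 5.0042


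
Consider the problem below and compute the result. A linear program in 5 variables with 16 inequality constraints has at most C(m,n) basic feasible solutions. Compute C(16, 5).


Each vertex corresponds to some choice of n active constraints out of m, so the number of vertices is at most C(m, n) = m! / (n!(m-n)!).
m = 16, n = 5
Numerator: 16 * 15 * 14 * 13 * 12
Denominator: 5! = 120
C(16, 5) = 4368


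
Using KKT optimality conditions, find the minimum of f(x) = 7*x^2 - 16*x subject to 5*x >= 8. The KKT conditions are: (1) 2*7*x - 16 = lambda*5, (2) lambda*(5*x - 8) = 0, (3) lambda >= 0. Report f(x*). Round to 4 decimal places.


Step 1: Try lambda = 0 (constraint inactive).
x_unc = 16/(2*7) = 1.1429
Check: 5*1.1429 = 5.7145 < 8 -- violated!
Step 2: Constraint must be active: 5*x = 8
x* = 8/5 = 1.6
lambda = (2*7*1.6 - 16)/5 = 1.28
Step 3: Compute optimal value.
f(x*) = 7*1.6^2 - 16*1.6 = -7.68


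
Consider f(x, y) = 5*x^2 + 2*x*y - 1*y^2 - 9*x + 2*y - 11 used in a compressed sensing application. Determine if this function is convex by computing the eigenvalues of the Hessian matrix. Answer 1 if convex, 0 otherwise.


The Hessian of f(x,y) = 5*x^2 + 2*x*y - 1*y^2 - 9*x + 2*y - 11 is:
H = [[10, 2], [2, -2]]
Trace = 10 - 2 = 8
Determinant = 10*-2 - (2)^2 = -24
Discriminant = (8)^2 - 4*-24 = 160.0
Eigenvalues: lambda_1 = -2.3246, lambda_2 = 10.3246
The function is not convex.

0


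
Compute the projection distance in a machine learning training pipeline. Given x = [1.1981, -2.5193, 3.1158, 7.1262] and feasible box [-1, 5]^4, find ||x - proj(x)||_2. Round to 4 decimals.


Project each component onto [-1, 5].
clip(1.1981) = 1.1981, clip(-2.5193) = -1.0, clip(3.1158) = 3.1158, clip(7.1262) = 5.0
Projection = [1.1981, -1.0, 3.1158, 5.0]
Squared diffs: [0.0, 2.3083, 0.0, 4.5207]
Distance = sqrt(6.829) = 2.6132


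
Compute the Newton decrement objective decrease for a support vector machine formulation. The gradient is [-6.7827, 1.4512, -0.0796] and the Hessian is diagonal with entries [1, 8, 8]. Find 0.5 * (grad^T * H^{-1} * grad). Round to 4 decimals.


Step 1: H is diagonal, so H^(-1) * g = [-6.7827, 0.1814, -0.01].
Step 2: g^T H^(-1) g = sum_i g_i^2 / H_ii
  = (-6.7827)^2/1 + (1.4512)^2/8 + (-0.0796)^2/8
  = 46.005 + 0.2632 + 0.0008 = 46.2691
Step 3: Objective decrease = 0.5 * g^T H^(-1) g = 23.1345


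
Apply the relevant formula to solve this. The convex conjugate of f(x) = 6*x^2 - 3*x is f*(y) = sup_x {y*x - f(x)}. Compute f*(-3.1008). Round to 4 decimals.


f*(y) = sup_x {y*x - a*x^2 - b*x} = sup_x {(y-b)*x - a*x^2}
FOC: (y - b) - 2a*x = 0 => x* = (y - b)/(2a)
x* = (-3.1008 + 3)/(2*6) = -0.0084
f*(-3.1008) = (y-b)^2/(4a) = (-3.1008 + 3)^2/(4*6)
= 0.0102/24 = 0.0004


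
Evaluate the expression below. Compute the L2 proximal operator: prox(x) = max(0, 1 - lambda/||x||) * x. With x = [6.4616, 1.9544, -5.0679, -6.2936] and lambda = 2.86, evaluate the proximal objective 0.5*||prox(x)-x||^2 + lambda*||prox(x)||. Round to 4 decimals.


Step 1: Compute ||x||.
||x|| = 10.5292
Step 2: Compute scaling factor.
scale = max(0, 1 - 2.86/10.5292) = 0.7284
Step 3: prox(x) = [4.7065, 1.4235, -3.6913, -4.5841]
||prox(x)|| = 7.6692
Step 4: Proximal objective.
0.5*||prox-x||^2 = 4.0898
lambda*||prox|| = 21.9339
Total = 26.0238


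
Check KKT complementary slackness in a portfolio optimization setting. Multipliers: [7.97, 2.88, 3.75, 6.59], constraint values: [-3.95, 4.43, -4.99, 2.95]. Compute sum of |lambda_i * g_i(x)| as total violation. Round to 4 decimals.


KKT complementary slackness check:
lambda_1 * g_1 = 7.97 * -3.95 = -31.4815
lambda_2 * g_2 = 2.88 * 4.43 = 12.7584
lambda_3 * g_3 = 3.75 * -4.99 = -18.7125
lambda_4 * g_4 = 6.59 * 2.95 = 19.4405
Total violation = 31.4815 + 12.7584 + 18.7125 + 19.4405 = 82.3929


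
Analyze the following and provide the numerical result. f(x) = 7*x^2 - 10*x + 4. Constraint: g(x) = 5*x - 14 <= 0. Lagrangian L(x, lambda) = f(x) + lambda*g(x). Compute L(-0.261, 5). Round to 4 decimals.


Step 1: Evaluate f(x).
f(-0.261) = 7*(-0.261)^2 - 10*(-0.261) + 4 = 7.0868
Step 2: Evaluate g(x).
g(-0.261) = 5*-0.261 - 14 = -15.305
Step 3: Compute Lagrangian.
L = 7.0868 + 5*-15.305 = -69.4382


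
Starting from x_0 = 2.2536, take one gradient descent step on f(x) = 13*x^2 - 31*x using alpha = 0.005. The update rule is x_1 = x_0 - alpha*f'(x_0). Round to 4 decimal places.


We compute the gradient at x_0 and apply the update.
f'(x) = 26*x - 31
f'(2.2536) = 26*2.2536 - 31 = 27.5936
x_1 = 2.2536 - 0.005*27.5936 = 2.1156


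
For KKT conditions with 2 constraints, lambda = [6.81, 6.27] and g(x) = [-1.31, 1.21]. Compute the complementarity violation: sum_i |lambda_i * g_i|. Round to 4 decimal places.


KKT complementary slackness check:
lambda_1 * g_1 = 6.81 * -1.31 = -8.9211
lambda_2 * g_2 = 6.27 * 1.21 = 7.5867
Total violation = 8.9211 + 7.5867 = 16.5078


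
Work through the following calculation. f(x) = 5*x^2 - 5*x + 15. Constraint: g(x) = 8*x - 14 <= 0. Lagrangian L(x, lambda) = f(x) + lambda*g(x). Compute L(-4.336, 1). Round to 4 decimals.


Step 1: Evaluate f(x).
f(-4.336) = 5*(-4.336)^2 - 5*(-4.336) + 15 = 130.6845
Step 2: Evaluate g(x).
g(-4.336) = 8*-4.336 - 14 = -48.688
Step 3: Compute Lagrangian.
L = 130.6845 + 1*-48.688 = 81.9965


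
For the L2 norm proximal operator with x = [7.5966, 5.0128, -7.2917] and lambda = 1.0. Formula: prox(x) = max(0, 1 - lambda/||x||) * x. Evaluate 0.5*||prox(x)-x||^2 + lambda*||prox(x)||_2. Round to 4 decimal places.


Step 1: Compute ||x||.
||x|| = 11.6621
Step 2: Compute scaling factor.
scale = max(0, 1 - 1.0/11.6621) = 0.9143
Step 3: prox(x) = [6.9452, 4.583, -6.6665]
||prox(x)|| = 10.6621
Step 4: Proximal objective.
0.5*||prox-x||^2 = 0.5
lambda*||prox|| = 10.6621
Total = 11.1621


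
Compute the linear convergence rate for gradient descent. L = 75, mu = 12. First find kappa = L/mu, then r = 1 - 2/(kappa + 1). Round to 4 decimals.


Step 1: Compute the condition number.
kappa = L/mu = 75/12 = 6.25
Step 2: Compute the convergence rate.
r = 1 - 2/(kappa + 1) = 1 - 2*mu/(L + mu) = (L - mu)/(L + mu) = 63/87 = 0.7241


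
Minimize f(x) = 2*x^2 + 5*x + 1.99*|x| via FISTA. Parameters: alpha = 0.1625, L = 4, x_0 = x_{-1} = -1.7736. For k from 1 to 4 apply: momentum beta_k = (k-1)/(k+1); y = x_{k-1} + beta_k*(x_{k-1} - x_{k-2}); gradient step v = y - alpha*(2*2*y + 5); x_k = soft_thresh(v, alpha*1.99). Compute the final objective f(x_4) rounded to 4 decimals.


FISTA on f(x) = 2*x^2 + 5*x + 1.99*|x|
L = 4, alpha = 0.1625
Iteration 1: beta = 0.0, y = -1.7736 + 0.0*(-1.7736 + 1.7736) = -1.7736
  grad(y) = -2.0944, v = y - alpha*grad = -1.4333
  prox(v) = soft_thresh(-1.4333, 0.3234) = -1.1099
Iteration 2: beta = 0.3333, y = -1.1099 + 0.3333*(-1.1099 + 1.7736) = -0.8886
  grad(y) = 1.4454, v = y - alpha*grad = -1.1235
  prox(v) = soft_thresh(-1.1235, 0.3234) = -0.8002
Iteration 3: beta = 0.5, y = -0.8002 + 0.5*(-0.8002 + 1.1099) = -0.6453
  grad(y) = 2.4189, v = y - alpha*grad = -1.0383
  prox(v) = soft_thresh(-1.0383, 0.3234) = -0.715
Iteration 4: beta = 0.6, y = -0.715 + 0.6*(-0.715 + 0.8002) = -0.6639
  grad(y) = 2.3445, v = y - alpha*grad = -1.0449
  prox(v) = soft_thresh(-1.0449, 0.3234) = -0.7215
f(x_4) = 2*(-0.7215)^2 + 5*(-0.7215) + 1.99*|-0.7215| = -1.1306


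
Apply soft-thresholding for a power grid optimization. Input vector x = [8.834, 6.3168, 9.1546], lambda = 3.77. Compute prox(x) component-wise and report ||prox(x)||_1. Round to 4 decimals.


Soft-thresholding with lambda = 3.77:
prox(8.834) = sign(8.834)*max(|8.834| - 3.77, 0) = 5.064
prox(6.3168) = sign(6.3168)*max(|6.3168| - 3.77, 0) = 2.5468
prox(9.1546) = sign(9.1546)*max(|9.1546| - 3.77, 0) = 5.3846
prox(x) = [5.064, 2.5468, 5.3846]
||prox(x)||_1 = 5.064 + 2.5468 + 5.3846 = 12.9954


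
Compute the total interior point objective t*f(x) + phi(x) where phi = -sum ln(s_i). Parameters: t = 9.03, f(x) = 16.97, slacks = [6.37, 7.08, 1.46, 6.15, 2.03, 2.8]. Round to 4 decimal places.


Step 1: Compute log-barrier.
ln values: [1.8516, 1.9573, 0.3784, 1.8165, 0.708, 1.0296]
phi = -(1.8516 + 1.9573 + 0.3784 + 1.8165 + 0.708 + 1.0296) = -7.7414
Step 2: Compute augmented objective.
t*f(x) = 9.03*16.97 = 153.2391
Total = 153.2391 - 7.7414 = 145.4977


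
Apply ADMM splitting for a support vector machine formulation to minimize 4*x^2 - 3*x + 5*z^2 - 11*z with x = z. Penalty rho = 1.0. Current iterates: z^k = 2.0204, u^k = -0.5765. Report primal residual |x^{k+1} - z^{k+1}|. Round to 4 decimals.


ADMM iteration with rho = 1.0, z^k = 2.0204, u^k = -0.5765
Step 1: x-update.
Minimize 4*x^2 - 3*x + (1.0/2)*(x - 2.0204 - 0.5765)^2
FOC: (2*4 + 1.0)*x = 3 + 1.0*(2.0204 + 0.5765)
x^{k+1} = 0.6219
Step 2: z-update.
Minimize 5*z^2 - 11*z + (1.0/2)*(0.6219 - z - 0.5765)^2
FOC: (2*5 + 1.0)*z = 11 + 1.0*(0.6219 - 0.5765)
z^{k+1} = 1.0041
Step 3: u-update.
u^{k+1} = -0.5765 + 0.6219 - 1.0041 = -0.9587
Step 4: Primal residual = |0.6219 - 1.0041| = 0.3822


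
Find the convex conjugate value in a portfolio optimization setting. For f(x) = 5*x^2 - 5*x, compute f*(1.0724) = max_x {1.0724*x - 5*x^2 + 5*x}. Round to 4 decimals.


f*(y) = sup_x {y*x - a*x^2 - b*x} = sup_x {(y-b)*x - a*x^2}
FOC: (y - b) - 2a*x = 0 => x* = (y - b)/(2a)
x* = (1.0724 + 5)/(2*5) = 0.6072
f*(1.0724) = (y-b)^2/(4a) = (1.0724 + 5)^2/(4*5)
= 36.874/20 = 1.8437


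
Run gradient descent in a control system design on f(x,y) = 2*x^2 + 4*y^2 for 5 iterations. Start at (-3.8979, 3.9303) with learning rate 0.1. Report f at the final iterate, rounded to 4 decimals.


Gradient descent on f(x,y) = 2*x^2 + 4*y^2.
Starting point: (-3.8979, 3.9303), alpha = 0.1
Step 1: grad_x = 2*2*-3.8979 = -15.5916, grad_y = 2*4*3.9303 = 31.4424
  x_1 = -3.8979 - 0.1*-15.5916 = -2.3387
  y_1 = 3.9303 - 0.1*31.4424 = 0.7861
Step 2: grad_x = 2*2*-2.3387 = -9.355, grad_y = 2*4*0.7861 = 6.2885
  x_2 = -2.3387 - 0.1*-9.355 = -1.4032
  y_2 = 0.7861 - 0.1*6.2885 = 0.1572
Step 3: grad_x = 2*2*-1.4032 = -5.613, grad_y = 2*4*0.1572 = 1.2577
  x_3 = -1.4032 - 0.1*-5.613 = -0.8419
  y_3 = 0.1572 - 0.1*1.2577 = 0.0314
Step 4: grad_x = 2*2*-0.8419 = -3.3678, grad_y = 2*4*0.0314 = 0.2515
  x_4 = -0.8419 - 0.1*-3.3678 = -0.5052
  y_4 = 0.0314 - 0.1*0.2515 = 0.0063
Step 5: grad_x = 2*2*-0.5052 = -2.0207, grad_y = 2*4*0.0063 = 0.0503
  x_5 = -0.5052 - 0.1*-2.0207 = -0.3031
  y_5 = 0.0063 - 0.1*0.0503 = 0.0013
f(-0.3031, 0.0013) = 2*(-0.3031)^2 + 4*0.0013^2 = 0.1837


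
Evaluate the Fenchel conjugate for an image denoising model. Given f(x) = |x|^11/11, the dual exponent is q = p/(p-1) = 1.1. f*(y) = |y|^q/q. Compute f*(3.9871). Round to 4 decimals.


The conjugate exponent q satisfies 1/p + 1/q = 1.
p = 11, so q = 11/(11 - 1) = 1.1
|y|^q = 3.9871^1.1 = 4.5785
f*(3.9871) = 4.5785 / 1.1 = 4.1623


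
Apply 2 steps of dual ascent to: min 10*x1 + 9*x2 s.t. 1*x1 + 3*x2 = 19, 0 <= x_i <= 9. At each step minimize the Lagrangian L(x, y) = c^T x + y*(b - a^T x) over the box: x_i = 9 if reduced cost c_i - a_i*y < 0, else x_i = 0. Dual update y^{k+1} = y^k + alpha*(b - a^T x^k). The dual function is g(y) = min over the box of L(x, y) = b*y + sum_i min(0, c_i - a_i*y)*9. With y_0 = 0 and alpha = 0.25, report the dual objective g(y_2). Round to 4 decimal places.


Dual ascent for LP: min 10*x1 + 9*x2, 1*x1 + 3*x2 = 19, 0 <= x_i <= 9
Step 1: y^k = 0.0, reduced costs: (10.0, 9.0)
  x^k = (0.0, 0.0), subgradient = b - a^T x = 19.0
  y^{k+1} = 0.0 + 0.25*19.0 = 4.75
Step 2: y^k = 4.75, reduced costs: (5.25, -5.25)
  x^k = (0.0, 9.0), subgradient = b - a^T x = -8.0
  y^{k+1} = 4.75 + 0.25*-8.0 = 2.75
Dual objective at y_2 = 2.75: reduced costs (7.25, 0.75), box minimizer x = (0.0, 0.0)
g(y_2) = b*y + (c1 - a1*y)*x1 + (c2 - a2*y)*x2 = 19*2.75 + 7.25*0.0 + 0.75*0.0 = 52.25 + 0.0 + 0.0 = 52.25


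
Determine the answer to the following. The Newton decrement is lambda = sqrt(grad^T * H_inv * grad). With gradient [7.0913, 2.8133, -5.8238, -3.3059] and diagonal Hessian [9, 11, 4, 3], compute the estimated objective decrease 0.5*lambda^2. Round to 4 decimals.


Step 1: H is diagonal, so H^(-1) * g = [0.7879, 0.2558, -1.456, -1.102].
Step 2: g^T H^(-1) g = sum_i g_i^2 / H_ii
  = (7.0913)^2/9 + (2.8133)^2/11 + (-5.8238)^2/4 + (-3.3059)^2/3
  = 5.5874 + 0.7195 + 8.4792 + 3.643 = 18.4291
Step 3: Objective decrease = 0.5 * g^T H^(-1) g = 9.2145


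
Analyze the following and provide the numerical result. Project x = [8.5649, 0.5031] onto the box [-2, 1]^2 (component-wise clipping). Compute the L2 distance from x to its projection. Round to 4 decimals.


Project each component onto [-2, 1].
clip(8.5649) = 1.0, clip(0.5031) = 0.5031
Projection = [1.0, 0.5031]
Squared diffs: [57.2277, 0.0]
Distance = sqrt(57.2277) = 7.5649


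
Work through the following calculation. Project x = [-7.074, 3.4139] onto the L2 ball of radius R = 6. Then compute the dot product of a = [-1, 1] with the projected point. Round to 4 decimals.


Step 1: Compute ||x|| (intermediates to 6 decimals).
||x|| = sqrt((-7.074)^2 + 3.4139^2) = 7.854692
Step 2: Project.
Since ||x|| > R, scale = R/||x|| = 6/7.854692 = 0.763875, proj(x) = scale * x
proj(x) = [-5.403652, 2.607793]
Step 3: Dot product.
a^T * proj(x) = -1*(-5.403652) + 1*2.607793 = 8.0114


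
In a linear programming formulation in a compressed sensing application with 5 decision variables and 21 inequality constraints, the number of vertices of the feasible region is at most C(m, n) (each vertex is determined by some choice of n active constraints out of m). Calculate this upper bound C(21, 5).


Each vertex corresponds to some choice of n active constraints out of m, so the number of vertices is at most C(m, n) = m! / (n!(m-n)!).
m = 21, n = 5
Numerator: 21 * 20 * 19 * 18 * 17
Denominator: 5! = 120
C(21, 5) = 20349


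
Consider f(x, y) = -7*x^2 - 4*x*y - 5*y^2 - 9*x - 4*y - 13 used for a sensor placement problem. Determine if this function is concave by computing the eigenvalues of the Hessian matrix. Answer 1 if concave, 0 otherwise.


The Hessian of f(x,y) = -7*x^2 - 4*x*y - 5*y^2 - 9*x - 4*y - 13 is:
H = [[-14, -4], [-4, -10]]
Trace = -14 - 10 = -24
Determinant = -14*-10 - (-4)^2 = 124
Discriminant = (-24)^2 - 4*124 = 80.0
Eigenvalues: lambda_1 = -16.4721, lambda_2 = -7.5279
The function is concave.

1


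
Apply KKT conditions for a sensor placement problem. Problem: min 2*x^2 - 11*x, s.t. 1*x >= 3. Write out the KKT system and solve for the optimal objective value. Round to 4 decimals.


Step 1: Try lambda = 0 (constraint inactive).
x_unc = 11/(2*2) = 2.75
Check: 1*2.75 = 2.75 < 3 -- violated!
Step 2: Constraint must be active: 1*x = 3
x* = 3/1 = 3.0
lambda = (2*2*3.0 - 11)/1 = 1.0
Step 3: Compute optimal value.
f(x*) = 2*3.0^2 - 11*3.0 = -15.0
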